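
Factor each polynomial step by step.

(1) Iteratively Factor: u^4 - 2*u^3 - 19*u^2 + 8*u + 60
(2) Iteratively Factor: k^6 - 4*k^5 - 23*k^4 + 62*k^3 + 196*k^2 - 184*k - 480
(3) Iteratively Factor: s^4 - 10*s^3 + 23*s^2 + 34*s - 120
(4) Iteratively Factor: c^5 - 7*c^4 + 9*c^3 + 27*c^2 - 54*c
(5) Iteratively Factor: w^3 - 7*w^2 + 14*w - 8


(1) = (u - 2)*(u^3 - 19*u - 30) = (u - 2)*(u + 3)*(u^2 - 3*u - 10) = (u - 5)*(u - 2)*(u + 3)*(u + 2)
(2) = (k + 2)*(k^5 - 6*k^4 - 11*k^3 + 84*k^2 + 28*k - 240) = (k + 2)^2*(k^4 - 8*k^3 + 5*k^2 + 74*k - 120) = (k - 5)*(k + 2)^2*(k^3 - 3*k^2 - 10*k + 24) = (k - 5)*(k - 2)*(k + 2)^2*(k^2 - k - 12) = (k - 5)*(k - 2)*(k + 2)^2*(k + 3)*(k - 4)
(3) = (s - 3)*(s^3 - 7*s^2 + 2*s + 40) = (s - 4)*(s - 3)*(s^2 - 3*s - 10) = (s - 5)*(s - 4)*(s - 3)*(s + 2)
(4) = (c - 3)*(c^4 - 4*c^3 - 3*c^2 + 18*c) = (c - 3)^2*(c^3 - c^2 - 6*c) = (c - 3)^2*(c + 2)*(c^2 - 3*c) = c*(c - 3)^2*(c + 2)*(c - 3)
(5) = (w - 1)*(w^2 - 6*w + 8) = (w - 2)*(w - 1)*(w - 4)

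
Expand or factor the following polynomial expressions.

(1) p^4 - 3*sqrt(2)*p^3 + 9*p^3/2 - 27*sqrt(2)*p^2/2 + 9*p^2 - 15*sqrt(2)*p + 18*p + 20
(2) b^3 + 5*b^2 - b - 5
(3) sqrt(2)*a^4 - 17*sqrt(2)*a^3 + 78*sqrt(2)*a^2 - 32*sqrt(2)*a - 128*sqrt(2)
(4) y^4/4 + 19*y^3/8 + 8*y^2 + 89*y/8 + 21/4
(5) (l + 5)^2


(1) = (p + 2)*(p + 5/2)*(p - 2*sqrt(2))*(p - sqrt(2))
(2) = (b - 1)*(b + 1)*(b + 5)
(3) = (a - 8)^2*(a - 2)*(sqrt(2)*a + sqrt(2))
(4) = (y/2 + 1/2)*(y/2 + 1)*(y + 3)*(y + 7/2)
(5) = l^2 + 10*l + 25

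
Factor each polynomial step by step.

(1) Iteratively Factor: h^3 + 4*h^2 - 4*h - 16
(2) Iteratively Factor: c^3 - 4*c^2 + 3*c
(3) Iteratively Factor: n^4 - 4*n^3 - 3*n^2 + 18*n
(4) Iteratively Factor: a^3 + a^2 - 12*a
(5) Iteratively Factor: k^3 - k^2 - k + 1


(1) = (h + 4)*(h^2 - 4) = (h + 2)*(h + 4)*(h - 2)
(2) = (c - 3)*(c^2 - c) = (c - 3)*(c - 1)*(c)
(3) = (n + 2)*(n^3 - 6*n^2 + 9*n) = (n - 3)*(n + 2)*(n^2 - 3*n) = n*(n - 3)*(n + 2)*(n - 3)
(4) = (a + 4)*(a^2 - 3*a) = (a - 3)*(a + 4)*(a)
(5) = (k + 1)*(k^2 - 2*k + 1) = (k - 1)*(k + 1)*(k - 1)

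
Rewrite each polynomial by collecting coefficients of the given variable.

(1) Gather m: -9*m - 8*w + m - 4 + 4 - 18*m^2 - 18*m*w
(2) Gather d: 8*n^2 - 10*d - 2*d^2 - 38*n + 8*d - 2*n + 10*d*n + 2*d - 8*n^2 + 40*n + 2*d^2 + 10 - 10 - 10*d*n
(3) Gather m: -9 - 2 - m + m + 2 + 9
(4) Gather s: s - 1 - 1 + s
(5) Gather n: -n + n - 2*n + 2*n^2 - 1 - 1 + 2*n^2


(1) = -18*m^2 + m*(-18*w - 8) - 8*w
(2) = 0
(3) = 0
(4) = 2*s - 2
(5) = 4*n^2 - 2*n - 2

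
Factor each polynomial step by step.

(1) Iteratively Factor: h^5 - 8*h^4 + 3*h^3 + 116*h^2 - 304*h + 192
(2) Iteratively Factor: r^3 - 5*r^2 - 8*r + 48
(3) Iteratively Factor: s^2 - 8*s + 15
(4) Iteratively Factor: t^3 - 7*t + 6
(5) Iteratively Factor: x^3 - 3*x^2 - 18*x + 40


(1) = (h - 1)*(h^4 - 7*h^3 - 4*h^2 + 112*h - 192) = (h - 1)*(h + 4)*(h^3 - 11*h^2 + 40*h - 48) = (h - 4)*(h - 1)*(h + 4)*(h^2 - 7*h + 12) = (h - 4)^2*(h - 1)*(h + 4)*(h - 3)
(2) = (r - 4)*(r^2 - r - 12) = (r - 4)*(r + 3)*(r - 4)
(3) = (s - 3)*(s - 5)
(4) = (t - 1)*(t^2 + t - 6) = (t - 1)*(t + 3)*(t - 2)
(5) = (x - 2)*(x^2 - x - 20) = (x - 2)*(x + 4)*(x - 5)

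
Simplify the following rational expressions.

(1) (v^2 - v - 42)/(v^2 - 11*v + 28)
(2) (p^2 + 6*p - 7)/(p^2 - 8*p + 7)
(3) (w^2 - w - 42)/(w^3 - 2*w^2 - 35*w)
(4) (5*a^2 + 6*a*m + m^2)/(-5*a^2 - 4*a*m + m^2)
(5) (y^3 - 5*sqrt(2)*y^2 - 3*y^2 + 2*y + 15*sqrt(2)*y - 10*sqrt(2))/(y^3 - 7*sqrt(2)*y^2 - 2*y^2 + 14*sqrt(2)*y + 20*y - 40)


(1) = (v + 6)/(v - 4)
(2) = (p + 7)/(p - 7)
(3) = (w + 6)/(w^2 + 5*w)
(4) = (-5*a - m)/(5*a - m)
(5) = (y - 1)/(y - 2*sqrt(2))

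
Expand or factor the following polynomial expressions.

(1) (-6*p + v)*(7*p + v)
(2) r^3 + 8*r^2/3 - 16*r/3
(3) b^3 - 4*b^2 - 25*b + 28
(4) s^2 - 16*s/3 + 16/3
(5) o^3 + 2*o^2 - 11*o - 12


(1) = -42*p^2 + p*v + v^2
(2) = r*(r - 4/3)*(r + 4)
(3) = (b - 7)*(b - 1)*(b + 4)
(4) = (s - 4)*(s - 4/3)
(5) = (o - 3)*(o + 1)*(o + 4)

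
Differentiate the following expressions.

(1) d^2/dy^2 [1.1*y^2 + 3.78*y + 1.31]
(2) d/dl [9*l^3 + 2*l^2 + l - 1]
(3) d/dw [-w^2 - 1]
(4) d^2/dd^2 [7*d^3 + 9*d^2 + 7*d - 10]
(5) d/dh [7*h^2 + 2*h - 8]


(1) = 2.20000000000000
(2) = 27*l^2 + 4*l + 1
(3) = -2*w
(4) = 42*d + 18
(5) = 14*h + 2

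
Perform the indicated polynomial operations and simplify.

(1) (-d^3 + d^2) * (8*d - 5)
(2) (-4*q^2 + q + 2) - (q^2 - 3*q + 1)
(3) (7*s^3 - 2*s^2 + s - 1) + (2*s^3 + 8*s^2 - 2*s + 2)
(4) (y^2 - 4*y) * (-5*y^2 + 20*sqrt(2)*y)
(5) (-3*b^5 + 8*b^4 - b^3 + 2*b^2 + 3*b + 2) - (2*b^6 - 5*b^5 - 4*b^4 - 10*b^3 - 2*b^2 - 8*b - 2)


(1) = -8*d^4 + 13*d^3 - 5*d^2
(2) = -5*q^2 + 4*q + 1
(3) = 9*s^3 + 6*s^2 - s + 1
(4) = -5*y^4 + 20*y^3 + 20*sqrt(2)*y^3 - 80*sqrt(2)*y^2
(5) = -2*b^6 + 2*b^5 + 12*b^4 + 9*b^3 + 4*b^2 + 11*b + 4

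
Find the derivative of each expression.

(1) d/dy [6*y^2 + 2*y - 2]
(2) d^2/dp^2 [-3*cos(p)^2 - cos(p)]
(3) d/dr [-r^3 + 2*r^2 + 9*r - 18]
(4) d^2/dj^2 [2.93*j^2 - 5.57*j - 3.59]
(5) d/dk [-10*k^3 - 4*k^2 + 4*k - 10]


(1) = 12*y + 2
(2) = cos(p) + 6*cos(2*p)
(3) = -3*r^2 + 4*r + 9
(4) = 5.86000000000000
(5) = -30*k^2 - 8*k + 4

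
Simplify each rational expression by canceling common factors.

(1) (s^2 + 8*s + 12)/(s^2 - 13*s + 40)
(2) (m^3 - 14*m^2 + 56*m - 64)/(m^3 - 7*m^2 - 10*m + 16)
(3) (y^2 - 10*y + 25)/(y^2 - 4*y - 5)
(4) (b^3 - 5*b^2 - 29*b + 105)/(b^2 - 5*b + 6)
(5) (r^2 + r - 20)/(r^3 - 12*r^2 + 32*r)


(1) = (s^2 + 8*s + 12)/(s^2 - 13*s + 40)
(2) = (m^2 - 6*m + 8)/(m^2 + m - 2)
(3) = (y - 5)/(y + 1)
(4) = (b^2 - 2*b - 35)/(b - 2)
(5) = (r + 5)/(r^2 - 8*r)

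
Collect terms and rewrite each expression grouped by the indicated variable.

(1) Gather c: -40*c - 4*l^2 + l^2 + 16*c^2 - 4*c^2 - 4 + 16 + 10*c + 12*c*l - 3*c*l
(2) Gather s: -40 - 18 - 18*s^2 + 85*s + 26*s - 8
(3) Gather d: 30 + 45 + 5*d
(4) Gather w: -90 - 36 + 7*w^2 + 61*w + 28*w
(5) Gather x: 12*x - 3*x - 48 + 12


(1) = 12*c^2 + c*(9*l - 30) - 3*l^2 + 12
(2) = -18*s^2 + 111*s - 66
(3) = 5*d + 75
(4) = 7*w^2 + 89*w - 126
(5) = 9*x - 36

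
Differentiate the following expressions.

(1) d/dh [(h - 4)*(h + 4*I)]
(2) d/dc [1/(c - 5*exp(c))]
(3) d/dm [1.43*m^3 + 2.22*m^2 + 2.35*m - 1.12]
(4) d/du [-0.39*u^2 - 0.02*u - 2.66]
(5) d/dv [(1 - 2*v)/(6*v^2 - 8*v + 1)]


(1) = 2*h - 4 + 4*I
(2) = (5*exp(c) - 1)/(c - 5*exp(c))^2
(3) = 4.29*m^2 + 4.44*m + 2.35
(4) = -0.78*u - 0.02
(5) = 6*(2*v^2 - 2*v + 1)/(36*v^4 - 96*v^3 + 76*v^2 - 16*v + 1)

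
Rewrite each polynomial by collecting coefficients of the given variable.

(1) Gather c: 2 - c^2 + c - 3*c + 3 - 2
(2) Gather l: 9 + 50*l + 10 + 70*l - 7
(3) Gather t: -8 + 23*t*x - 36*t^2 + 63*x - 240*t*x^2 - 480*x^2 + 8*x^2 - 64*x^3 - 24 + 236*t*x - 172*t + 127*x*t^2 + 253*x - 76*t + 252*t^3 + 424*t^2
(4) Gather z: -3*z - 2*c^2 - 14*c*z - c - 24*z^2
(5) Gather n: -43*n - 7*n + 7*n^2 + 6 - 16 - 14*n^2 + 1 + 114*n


(1) = -c^2 - 2*c + 3
(2) = 120*l + 12
(3) = 252*t^3 + t^2*(127*x + 388) + t*(-240*x^2 + 259*x - 248) - 64*x^3 - 472*x^2 + 316*x - 32
(4) = -2*c^2 - c - 24*z^2 + z*(-14*c - 3)
(5) = -7*n^2 + 64*n - 9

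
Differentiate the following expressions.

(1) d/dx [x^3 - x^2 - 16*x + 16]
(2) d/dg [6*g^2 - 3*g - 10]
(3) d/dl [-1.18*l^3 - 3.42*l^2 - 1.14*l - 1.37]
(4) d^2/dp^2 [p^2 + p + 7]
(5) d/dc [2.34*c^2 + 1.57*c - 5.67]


(1) = 3*x^2 - 2*x - 16
(2) = 12*g - 3
(3) = -3.54*l^2 - 6.84*l - 1.14
(4) = 2
(5) = 4.68*c + 1.57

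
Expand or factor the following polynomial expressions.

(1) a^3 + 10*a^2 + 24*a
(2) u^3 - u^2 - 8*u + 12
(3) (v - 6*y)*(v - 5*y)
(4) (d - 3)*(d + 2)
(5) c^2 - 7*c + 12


(1) = a*(a + 4)*(a + 6)
(2) = (u - 2)^2*(u + 3)
(3) = v^2 - 11*v*y + 30*y^2
(4) = d^2 - d - 6
(5) = (c - 4)*(c - 3)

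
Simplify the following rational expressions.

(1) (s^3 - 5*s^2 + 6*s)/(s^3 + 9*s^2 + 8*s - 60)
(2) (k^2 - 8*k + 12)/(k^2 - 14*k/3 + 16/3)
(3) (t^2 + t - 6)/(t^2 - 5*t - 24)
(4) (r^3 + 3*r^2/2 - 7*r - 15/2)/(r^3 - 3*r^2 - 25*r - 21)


(1) = (s^2 - 3*s)/(s^2 + 11*s + 30)
(2) = (3*k - 18)/(3*k - 8)
(3) = (t - 2)/(t - 8)
(4) = (2*r - 5)/(2*r - 14)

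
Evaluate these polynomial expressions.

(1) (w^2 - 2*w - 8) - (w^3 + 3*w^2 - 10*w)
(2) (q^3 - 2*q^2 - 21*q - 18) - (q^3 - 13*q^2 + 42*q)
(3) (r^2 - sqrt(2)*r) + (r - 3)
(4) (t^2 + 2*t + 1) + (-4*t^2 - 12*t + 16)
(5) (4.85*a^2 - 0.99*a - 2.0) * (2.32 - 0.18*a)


(1) = -w^3 - 2*w^2 + 8*w - 8
(2) = 11*q^2 - 63*q - 18
(3) = r^2 - sqrt(2)*r + r - 3
(4) = -3*t^2 - 10*t + 17
(5) = -0.873*a^3 + 11.4302*a^2 - 1.9368*a - 4.64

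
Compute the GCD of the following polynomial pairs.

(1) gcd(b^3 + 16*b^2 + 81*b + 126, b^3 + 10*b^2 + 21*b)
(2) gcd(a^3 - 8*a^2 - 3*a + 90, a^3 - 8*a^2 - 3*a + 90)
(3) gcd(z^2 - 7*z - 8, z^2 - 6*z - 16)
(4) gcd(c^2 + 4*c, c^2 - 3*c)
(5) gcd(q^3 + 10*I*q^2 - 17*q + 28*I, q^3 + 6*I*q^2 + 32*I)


(1) = b^2 + 10*b + 21
(2) = a^3 - 8*a^2 - 3*a + 90
(3) = z - 8
(4) = gcd(c*(c + 4), c*(c - 3)) = c
(5) = gcd((q - I)*(q + 4*I)*(q + 7*I), (q - 2*I)*(q + 4*I)^2) = q + 4*I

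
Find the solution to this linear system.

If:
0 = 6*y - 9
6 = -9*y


Then:
No Solution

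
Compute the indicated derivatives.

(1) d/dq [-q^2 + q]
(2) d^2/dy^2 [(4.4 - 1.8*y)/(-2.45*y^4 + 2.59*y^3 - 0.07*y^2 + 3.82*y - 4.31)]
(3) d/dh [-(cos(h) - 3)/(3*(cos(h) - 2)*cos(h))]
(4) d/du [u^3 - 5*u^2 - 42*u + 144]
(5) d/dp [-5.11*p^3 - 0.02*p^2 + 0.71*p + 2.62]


(1) = 1 - 2*q
(2) = (129.654*y^7 - 710.9704*y^6 + 911.90568*y^5 - 268.65132*y^4 - 238.26012*y^3 + 537.33456*y^2 - 290.89956*y - 66.48704)/(14.706125*y^12 - 46.639425*y^11 + 50.56506*y^10 - 88.827739*y^9 + 224.495901*y^8 - 244.938309*y^7 + 202.580602*y^6 - 360.15126*y^5 + 395.515764*y^4 - 206.994229*y^3 + 192.580713*y^2 - 212.882106*y + 80.062991)
(3) = (-sin(h) - 6*sin(h)/cos(h)^2 + 6*tan(h))/(3*(cos(h) - 2)^2)
(4) = 3*u^2 - 10*u - 42
(5) = -15.33*p^2 - 0.04*p + 0.71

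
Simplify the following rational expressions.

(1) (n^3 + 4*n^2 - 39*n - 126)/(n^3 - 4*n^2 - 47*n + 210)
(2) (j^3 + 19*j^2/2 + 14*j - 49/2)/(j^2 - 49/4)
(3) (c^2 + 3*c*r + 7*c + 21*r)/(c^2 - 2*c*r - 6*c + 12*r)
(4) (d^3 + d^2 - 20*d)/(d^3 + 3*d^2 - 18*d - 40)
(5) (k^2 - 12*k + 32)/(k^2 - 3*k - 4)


(1) = (n + 3)/(n - 5)
(2) = (2*j^2 + 12*j - 14)/(2*j - 7)
(3) = (-c^2 - 3*c*r - 7*c - 21*r)/(-c^2 + 2*c*r + 6*c - 12*r)
(4) = d/(d + 2)
(5) = (k - 8)/(k + 1)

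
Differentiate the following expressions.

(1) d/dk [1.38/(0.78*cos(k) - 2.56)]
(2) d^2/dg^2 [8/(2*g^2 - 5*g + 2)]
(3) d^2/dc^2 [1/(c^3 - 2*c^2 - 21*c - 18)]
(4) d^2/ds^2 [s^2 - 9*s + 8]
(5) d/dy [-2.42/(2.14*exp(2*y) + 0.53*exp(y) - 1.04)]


(1) = 1.0764*sin(k)/(0.78*cos(k) - 2.56)^2
(2) = 16*(-4*g^2 + 10*g + (4*g - 5)^2 - 4)/(2*g^2 - 5*g + 2)^3
(3) = 2*((2 - 3*c)*(-c^3 + 2*c^2 + 21*c + 18) - (-3*c^2 + 4*c + 21)^2)/(-c^3 + 2*c^2 + 21*c + 18)^3
(4) = 2
(5) = (10.3576*exp(y) + 1.2826)*exp(y)/(2.14*exp(2*y) + 0.53*exp(y) - 1.04)^2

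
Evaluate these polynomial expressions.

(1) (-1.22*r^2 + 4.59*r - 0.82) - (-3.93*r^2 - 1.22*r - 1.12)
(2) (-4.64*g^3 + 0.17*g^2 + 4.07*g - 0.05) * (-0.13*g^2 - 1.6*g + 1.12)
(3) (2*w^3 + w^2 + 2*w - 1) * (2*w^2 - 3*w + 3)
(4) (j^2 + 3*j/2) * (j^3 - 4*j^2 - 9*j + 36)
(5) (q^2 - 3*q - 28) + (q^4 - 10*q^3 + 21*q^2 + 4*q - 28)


(1) = 2.71*r^2 + 5.81*r + 0.3
(2) = 0.6032*g^5 + 7.4019*g^4 - 5.9979*g^3 - 6.3151*g^2 + 4.6384*g - 0.056
(3) = 4*w^5 - 4*w^4 + 7*w^3 - 5*w^2 + 9*w - 3
(4) = j^5 - 5*j^4/2 - 15*j^3 + 45*j^2/2 + 54*j
(5) = q^4 - 10*q^3 + 22*q^2 + q - 56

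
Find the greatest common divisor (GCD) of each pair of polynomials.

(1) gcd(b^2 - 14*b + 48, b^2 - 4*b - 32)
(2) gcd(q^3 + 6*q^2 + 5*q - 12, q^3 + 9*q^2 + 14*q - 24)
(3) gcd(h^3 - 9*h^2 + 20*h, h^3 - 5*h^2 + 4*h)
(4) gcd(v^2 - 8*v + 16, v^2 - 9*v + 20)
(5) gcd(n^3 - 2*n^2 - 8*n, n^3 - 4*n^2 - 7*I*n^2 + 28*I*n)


(1) = gcd((b - 8)*(b - 6), (b - 8)*(b + 4)) = b - 8
(2) = q^2 + 3*q - 4
(3) = gcd(h*(h - 5)*(h - 4), h*(h - 4)*(h - 1)) = h^2 - 4*h
(4) = v - 4
(5) = n^2 - 4*n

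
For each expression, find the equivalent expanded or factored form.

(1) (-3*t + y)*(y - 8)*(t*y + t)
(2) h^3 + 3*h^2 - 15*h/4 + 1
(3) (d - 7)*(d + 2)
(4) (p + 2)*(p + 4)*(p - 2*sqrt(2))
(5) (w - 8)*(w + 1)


(1) = -3*t^2*y^2 + 21*t^2*y + 24*t^2 + t*y^3 - 7*t*y^2 - 8*t*y
(2) = (h - 1/2)^2*(h + 4)
(3) = d^2 - 5*d - 14
(4) = p^3 - 2*sqrt(2)*p^2 + 6*p^2 - 12*sqrt(2)*p + 8*p - 16*sqrt(2)
(5) = w^2 - 7*w - 8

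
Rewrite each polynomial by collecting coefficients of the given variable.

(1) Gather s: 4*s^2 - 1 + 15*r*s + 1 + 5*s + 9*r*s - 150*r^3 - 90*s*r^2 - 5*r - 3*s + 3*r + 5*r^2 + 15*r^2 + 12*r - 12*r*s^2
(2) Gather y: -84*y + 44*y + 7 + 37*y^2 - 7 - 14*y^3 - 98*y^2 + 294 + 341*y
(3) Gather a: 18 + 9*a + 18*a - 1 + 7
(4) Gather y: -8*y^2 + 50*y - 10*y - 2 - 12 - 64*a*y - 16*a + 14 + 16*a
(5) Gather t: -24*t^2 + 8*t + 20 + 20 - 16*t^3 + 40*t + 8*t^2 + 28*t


(1) = -150*r^3 + 20*r^2 + 10*r + s^2*(4 - 12*r) + s*(-90*r^2 + 24*r + 2)
(2) = -14*y^3 - 61*y^2 + 301*y + 294
(3) = 27*a + 24
(4) = -8*y^2 + y*(40 - 64*a)
(5) = -16*t^3 - 16*t^2 + 76*t + 40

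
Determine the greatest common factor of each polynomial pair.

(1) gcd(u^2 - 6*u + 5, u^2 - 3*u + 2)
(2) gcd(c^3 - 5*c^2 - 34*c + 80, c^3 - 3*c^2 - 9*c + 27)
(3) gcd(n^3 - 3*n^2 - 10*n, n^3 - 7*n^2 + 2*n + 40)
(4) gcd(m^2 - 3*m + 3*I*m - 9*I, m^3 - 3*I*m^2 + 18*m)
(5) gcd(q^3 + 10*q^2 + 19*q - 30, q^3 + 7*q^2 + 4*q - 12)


(1) = gcd((u - 5)*(u - 1), (u - 2)*(u - 1)) = u - 1
(2) = 1
(3) = n^2 - 3*n - 10
(4) = m + 3*I
(5) = q^2 + 5*q - 6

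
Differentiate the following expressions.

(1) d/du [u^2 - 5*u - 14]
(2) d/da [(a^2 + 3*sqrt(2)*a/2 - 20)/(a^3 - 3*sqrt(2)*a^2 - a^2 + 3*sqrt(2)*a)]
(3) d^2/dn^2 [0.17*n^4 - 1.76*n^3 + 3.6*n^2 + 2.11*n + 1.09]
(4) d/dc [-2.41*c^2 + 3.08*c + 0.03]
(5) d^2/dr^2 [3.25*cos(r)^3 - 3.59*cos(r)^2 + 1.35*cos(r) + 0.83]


(1) = 2*u - 5
(2) = (a*(4*a + 3*sqrt(2))*(a^2 - 3*sqrt(2)*a - a + 3*sqrt(2)) - (2*a^2 + 3*sqrt(2)*a - 40)*(3*a^2 - 6*sqrt(2)*a - 2*a + 3*sqrt(2)))/(2*a^2*(a^2 - 3*sqrt(2)*a - a + 3*sqrt(2))^2)
(3) = 2.04*n^2 - 10.56*n + 7.2
(4) = 3.08 - 4.82*c
(5) = -3.7875*cos(r) + 7.18*cos(2*r) - 7.3125*cos(3*r)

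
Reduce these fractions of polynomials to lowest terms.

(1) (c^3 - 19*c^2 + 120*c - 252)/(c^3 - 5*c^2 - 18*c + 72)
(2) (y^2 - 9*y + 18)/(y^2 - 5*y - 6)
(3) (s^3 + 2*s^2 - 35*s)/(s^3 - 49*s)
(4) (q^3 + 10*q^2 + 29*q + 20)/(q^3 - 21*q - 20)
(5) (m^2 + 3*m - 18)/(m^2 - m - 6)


(1) = (c^2 - 13*c + 42)/(c^2 + c - 12)
(2) = (y - 3)/(y + 1)
(3) = (s - 5)/(s - 7)
(4) = (q + 5)/(q - 5)
(5) = (m + 6)/(m + 2)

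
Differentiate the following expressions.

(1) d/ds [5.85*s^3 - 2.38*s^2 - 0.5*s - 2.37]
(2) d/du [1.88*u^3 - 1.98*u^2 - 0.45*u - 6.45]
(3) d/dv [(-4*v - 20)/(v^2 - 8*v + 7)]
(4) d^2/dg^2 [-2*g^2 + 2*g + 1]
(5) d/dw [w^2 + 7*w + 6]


(1) = 17.55*s^2 - 4.76*s - 0.5
(2) = 5.64*u^2 - 3.96*u - 0.45
(3) = 4*(-v^2 + 8*v + 2*(v - 4)*(v + 5) - 7)/(v^2 - 8*v + 7)^2
(4) = -4
(5) = 2*w + 7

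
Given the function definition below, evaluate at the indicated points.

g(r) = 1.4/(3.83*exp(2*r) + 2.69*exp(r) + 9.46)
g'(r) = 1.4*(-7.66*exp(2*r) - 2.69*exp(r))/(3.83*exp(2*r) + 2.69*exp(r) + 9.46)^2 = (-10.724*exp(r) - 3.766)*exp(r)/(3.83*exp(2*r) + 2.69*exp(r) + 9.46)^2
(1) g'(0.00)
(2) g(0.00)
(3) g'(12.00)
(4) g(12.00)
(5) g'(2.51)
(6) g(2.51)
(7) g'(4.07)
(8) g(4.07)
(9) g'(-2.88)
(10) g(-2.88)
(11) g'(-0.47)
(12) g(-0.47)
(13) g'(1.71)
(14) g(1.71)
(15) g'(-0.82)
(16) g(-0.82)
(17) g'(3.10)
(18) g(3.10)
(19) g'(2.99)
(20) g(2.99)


(1) = -0.06
(2) = 0.09
(3) = -0.00
(4) = 0.00
(5) = -0.00
(6) = 0.00
(7) = -0.00
(8) = 0.00
(9) = -0.00
(10) = 0.15
(11) = -0.04
(12) = 0.11
(13) = -0.02
(14) = 0.01
(15) = -0.03
(16) = 0.12
(17) = -0.00
(18) = 0.00
(19) = -0.00
(20) = 0.00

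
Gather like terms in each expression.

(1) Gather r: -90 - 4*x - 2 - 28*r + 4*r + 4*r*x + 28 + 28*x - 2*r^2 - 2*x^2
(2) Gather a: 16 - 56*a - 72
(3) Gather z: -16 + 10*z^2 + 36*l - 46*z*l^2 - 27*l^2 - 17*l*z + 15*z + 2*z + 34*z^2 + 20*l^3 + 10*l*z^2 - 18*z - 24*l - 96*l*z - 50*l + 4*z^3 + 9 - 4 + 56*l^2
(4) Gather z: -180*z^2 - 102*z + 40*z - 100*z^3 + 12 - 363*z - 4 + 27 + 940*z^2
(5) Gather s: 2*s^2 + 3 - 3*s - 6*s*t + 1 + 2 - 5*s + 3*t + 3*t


(1) = -2*r^2 + r*(4*x - 24) - 2*x^2 + 24*x - 64
(2) = -56*a - 56
(3) = 20*l^3 + 29*l^2 - 38*l + 4*z^3 + z^2*(10*l + 44) + z*(-46*l^2 - 113*l - 1) - 11
(4) = -100*z^3 + 760*z^2 - 425*z + 35
(5) = 2*s^2 + s*(-6*t - 8) + 6*t + 6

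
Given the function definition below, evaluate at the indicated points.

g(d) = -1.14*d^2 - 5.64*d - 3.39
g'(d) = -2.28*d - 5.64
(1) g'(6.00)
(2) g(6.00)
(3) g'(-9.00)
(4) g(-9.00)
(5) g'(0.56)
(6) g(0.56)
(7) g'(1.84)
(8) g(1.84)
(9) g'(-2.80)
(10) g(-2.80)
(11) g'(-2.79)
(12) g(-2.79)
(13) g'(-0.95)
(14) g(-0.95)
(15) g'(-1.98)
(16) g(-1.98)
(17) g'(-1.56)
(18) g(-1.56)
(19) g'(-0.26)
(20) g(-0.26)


(1) = -19.32
(2) = -78.27
(3) = 14.88
(4) = -44.97
(5) = -6.92
(6) = -6.91
(7) = -9.84
(8) = -17.63
(9) = 0.74
(10) = 3.46
(11) = 0.72
(12) = 3.47
(13) = -3.47
(14) = 0.94
(15) = -1.13
(16) = 3.31
(17) = -2.08
(18) = 2.63
(19) = -5.05
(20) = -2.00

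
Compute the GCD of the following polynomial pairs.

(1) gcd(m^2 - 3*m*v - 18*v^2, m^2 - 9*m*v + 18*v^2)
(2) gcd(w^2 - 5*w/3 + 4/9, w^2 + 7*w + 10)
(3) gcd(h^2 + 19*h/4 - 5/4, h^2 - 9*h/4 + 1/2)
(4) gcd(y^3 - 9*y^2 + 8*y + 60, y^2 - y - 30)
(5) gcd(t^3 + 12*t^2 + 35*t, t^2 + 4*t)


(1) = gcd((m - 6*v)*(m + 3*v), (m - 6*v)*(m - 3*v)) = -m + 6*v
(2) = 1
(3) = h - 1/4
(4) = y - 6
(5) = t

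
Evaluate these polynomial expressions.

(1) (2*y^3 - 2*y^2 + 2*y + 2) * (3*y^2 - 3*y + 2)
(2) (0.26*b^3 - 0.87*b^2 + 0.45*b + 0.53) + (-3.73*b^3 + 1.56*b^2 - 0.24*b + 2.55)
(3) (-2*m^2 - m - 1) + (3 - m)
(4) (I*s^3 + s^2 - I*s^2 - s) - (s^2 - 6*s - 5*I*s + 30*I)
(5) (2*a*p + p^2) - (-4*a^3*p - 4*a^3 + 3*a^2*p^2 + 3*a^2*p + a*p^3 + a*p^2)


(1) = 6*y^5 - 12*y^4 + 16*y^3 - 4*y^2 - 2*y + 4
(2) = -3.47*b^3 + 0.69*b^2 + 0.21*b + 3.08
(3) = -2*m^2 - 2*m + 2
(4) = I*s^3 - I*s^2 + 5*s + 5*I*s - 30*I
(5) = 4*a^3*p + 4*a^3 - 3*a^2*p^2 - 3*a^2*p - a*p^3 - a*p^2 + 2*a*p + p^2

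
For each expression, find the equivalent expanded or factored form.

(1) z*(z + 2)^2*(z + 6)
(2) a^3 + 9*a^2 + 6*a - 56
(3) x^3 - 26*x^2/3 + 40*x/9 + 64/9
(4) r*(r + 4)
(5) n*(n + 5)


(1) = z^4 + 10*z^3 + 28*z^2 + 24*z
(2) = (a - 2)*(a + 4)*(a + 7)
(3) = (x - 8)*(x - 4/3)*(x + 2/3)
(4) = r^2 + 4*r
(5) = n^2 + 5*n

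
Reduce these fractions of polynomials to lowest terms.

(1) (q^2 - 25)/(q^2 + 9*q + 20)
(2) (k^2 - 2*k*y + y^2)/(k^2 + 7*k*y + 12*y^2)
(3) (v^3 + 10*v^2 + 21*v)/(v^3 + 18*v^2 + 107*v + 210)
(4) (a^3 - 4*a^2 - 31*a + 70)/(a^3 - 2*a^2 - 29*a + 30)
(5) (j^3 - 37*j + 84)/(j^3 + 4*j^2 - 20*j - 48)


(1) = (q - 5)/(q + 4)
(2) = (k^2 - 2*k*y + y^2)/(k^2 + 7*k*y + 12*y^2)
(3) = (v^2 + 3*v)/(v^2 + 11*v + 30)
(4) = (a^2 - 9*a + 14)/(a^2 - 7*a + 6)
(5) = (j^2 + 4*j - 21)/(j^2 + 8*j + 12)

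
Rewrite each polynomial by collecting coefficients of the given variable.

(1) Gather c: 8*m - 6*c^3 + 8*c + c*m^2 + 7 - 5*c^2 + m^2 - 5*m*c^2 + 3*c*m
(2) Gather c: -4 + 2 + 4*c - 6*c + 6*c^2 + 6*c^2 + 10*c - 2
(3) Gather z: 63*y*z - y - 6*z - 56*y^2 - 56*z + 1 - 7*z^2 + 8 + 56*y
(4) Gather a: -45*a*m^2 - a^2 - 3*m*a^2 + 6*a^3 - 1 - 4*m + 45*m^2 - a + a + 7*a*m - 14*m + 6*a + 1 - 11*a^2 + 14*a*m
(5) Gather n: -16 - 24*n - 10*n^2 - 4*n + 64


(1) = -6*c^3 + c^2*(-5*m - 5) + c*(m^2 + 3*m + 8) + m^2 + 8*m + 7
(2) = 12*c^2 + 8*c - 4
(3) = -56*y^2 + 55*y - 7*z^2 + z*(63*y - 62) + 9
(4) = 6*a^3 + a^2*(-3*m - 12) + a*(-45*m^2 + 21*m + 6) + 45*m^2 - 18*m
(5) = -10*n^2 - 28*n + 48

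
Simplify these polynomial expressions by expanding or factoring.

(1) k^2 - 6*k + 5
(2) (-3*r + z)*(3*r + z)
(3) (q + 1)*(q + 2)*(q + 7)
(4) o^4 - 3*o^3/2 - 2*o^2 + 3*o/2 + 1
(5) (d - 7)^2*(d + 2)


(1) = (k - 5)*(k - 1)
(2) = -9*r^2 + z^2
(3) = q^3 + 10*q^2 + 23*q + 14
(4) = (o - 2)*(o - 1)*(o + 1/2)*(o + 1)
(5) = d^3 - 12*d^2 + 21*d + 98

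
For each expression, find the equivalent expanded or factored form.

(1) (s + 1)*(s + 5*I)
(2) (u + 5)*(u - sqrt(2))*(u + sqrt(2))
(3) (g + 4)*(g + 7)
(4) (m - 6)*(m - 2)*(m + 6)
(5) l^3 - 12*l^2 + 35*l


(1) = s^2 + s + 5*I*s + 5*I
(2) = u^3 + 5*u^2 - 2*u - 10
(3) = g^2 + 11*g + 28
(4) = m^3 - 2*m^2 - 36*m + 72
(5) = l*(l - 7)*(l - 5)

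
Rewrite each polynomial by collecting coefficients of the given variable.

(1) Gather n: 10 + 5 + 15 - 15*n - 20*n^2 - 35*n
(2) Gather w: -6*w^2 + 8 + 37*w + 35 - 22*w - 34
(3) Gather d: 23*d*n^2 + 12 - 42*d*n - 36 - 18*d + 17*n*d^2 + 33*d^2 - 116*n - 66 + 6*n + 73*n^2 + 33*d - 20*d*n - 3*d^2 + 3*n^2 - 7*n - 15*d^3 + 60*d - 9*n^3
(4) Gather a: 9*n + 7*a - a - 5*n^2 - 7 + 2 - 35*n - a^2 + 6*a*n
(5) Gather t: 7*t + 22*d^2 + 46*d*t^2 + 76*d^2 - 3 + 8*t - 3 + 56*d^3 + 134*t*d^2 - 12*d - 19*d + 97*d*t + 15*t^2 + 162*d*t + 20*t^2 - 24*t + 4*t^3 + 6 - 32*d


(1) = -20*n^2 - 50*n + 30
(2) = -6*w^2 + 15*w + 9
(3) = -15*d^3 + d^2*(17*n + 30) + d*(23*n^2 - 62*n + 75) - 9*n^3 + 76*n^2 - 117*n - 90
(4) = -a^2 + a*(6*n + 6) - 5*n^2 - 26*n - 5
(5) = 56*d^3 + 98*d^2 - 63*d + 4*t^3 + t^2*(46*d + 35) + t*(134*d^2 + 259*d - 9)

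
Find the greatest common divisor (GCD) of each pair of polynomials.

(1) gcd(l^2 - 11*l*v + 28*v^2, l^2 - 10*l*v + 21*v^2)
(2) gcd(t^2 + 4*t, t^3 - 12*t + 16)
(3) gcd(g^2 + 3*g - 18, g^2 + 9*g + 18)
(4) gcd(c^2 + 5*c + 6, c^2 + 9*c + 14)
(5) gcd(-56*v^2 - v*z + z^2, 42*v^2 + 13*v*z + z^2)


(1) = gcd((l - 7*v)*(l - 4*v), (l - 7*v)*(l - 3*v)) = -l + 7*v
(2) = gcd(t*(t + 4), (t - 2)^2*(t + 4)) = t + 4
(3) = gcd((g - 3)*(g + 6), (g + 3)*(g + 6)) = g + 6
(4) = gcd((c + 2)*(c + 3), (c + 2)*(c + 7)) = c + 2
(5) = 7*v + z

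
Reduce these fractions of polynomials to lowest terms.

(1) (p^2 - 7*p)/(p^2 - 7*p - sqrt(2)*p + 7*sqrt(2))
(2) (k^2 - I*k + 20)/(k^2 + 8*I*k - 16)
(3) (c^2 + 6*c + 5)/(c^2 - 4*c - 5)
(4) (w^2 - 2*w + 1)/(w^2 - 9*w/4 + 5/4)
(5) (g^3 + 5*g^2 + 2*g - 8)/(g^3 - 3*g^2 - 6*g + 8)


(1) = p/(p - sqrt(2))
(2) = (k - 5*I)/(k + 4*I)
(3) = (c + 5)/(c - 5)
(4) = (4*w - 4)/(4*w - 5)
(5) = (g + 4)/(g - 4)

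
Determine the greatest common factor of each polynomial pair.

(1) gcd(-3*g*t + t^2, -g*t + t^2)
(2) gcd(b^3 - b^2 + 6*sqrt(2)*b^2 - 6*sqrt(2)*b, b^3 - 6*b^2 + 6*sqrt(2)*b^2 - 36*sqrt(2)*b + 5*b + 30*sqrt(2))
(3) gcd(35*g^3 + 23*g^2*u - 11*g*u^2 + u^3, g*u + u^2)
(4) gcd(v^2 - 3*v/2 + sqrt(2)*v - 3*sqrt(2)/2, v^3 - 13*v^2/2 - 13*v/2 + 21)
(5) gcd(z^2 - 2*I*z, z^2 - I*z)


(1) = gcd(t*(-3*g + t), t*(-g + t)) = t
(2) = b^2 + b*(-1 + 6*sqrt(2)) - 6*sqrt(2)
(3) = g + u
(4) = gcd((v - 3/2)*(v + sqrt(2)), (v - 7)*(v - 3/2)*(v + 2)) = v - 3/2
(5) = z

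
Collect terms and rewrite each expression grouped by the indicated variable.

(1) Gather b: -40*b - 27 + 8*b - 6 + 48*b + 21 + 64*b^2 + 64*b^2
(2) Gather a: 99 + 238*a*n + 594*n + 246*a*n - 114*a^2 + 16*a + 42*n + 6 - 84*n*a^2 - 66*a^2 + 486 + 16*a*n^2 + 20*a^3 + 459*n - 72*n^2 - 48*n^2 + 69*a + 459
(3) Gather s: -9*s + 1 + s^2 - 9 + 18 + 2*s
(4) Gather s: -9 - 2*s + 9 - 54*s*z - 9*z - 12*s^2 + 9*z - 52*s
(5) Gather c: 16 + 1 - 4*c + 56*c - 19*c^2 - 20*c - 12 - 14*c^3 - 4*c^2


(1) = 128*b^2 + 16*b - 12
(2) = 20*a^3 + a^2*(-84*n - 180) + a*(16*n^2 + 484*n + 85) - 120*n^2 + 1095*n + 1050
(3) = s^2 - 7*s + 10
(4) = -12*s^2 + s*(-54*z - 54)
(5) = -14*c^3 - 23*c^2 + 32*c + 5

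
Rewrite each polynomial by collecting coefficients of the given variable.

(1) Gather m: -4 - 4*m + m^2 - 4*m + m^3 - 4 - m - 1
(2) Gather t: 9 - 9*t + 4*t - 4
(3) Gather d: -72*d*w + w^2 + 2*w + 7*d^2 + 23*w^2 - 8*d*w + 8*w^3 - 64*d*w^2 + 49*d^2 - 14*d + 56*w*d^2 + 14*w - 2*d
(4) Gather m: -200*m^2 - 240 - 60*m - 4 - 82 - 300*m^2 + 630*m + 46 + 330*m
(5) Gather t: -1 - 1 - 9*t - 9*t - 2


(1) = m^3 + m^2 - 9*m - 9
(2) = 5 - 5*t
(3) = d^2*(56*w + 56) + d*(-64*w^2 - 80*w - 16) + 8*w^3 + 24*w^2 + 16*w
(4) = -500*m^2 + 900*m - 280
(5) = -18*t - 4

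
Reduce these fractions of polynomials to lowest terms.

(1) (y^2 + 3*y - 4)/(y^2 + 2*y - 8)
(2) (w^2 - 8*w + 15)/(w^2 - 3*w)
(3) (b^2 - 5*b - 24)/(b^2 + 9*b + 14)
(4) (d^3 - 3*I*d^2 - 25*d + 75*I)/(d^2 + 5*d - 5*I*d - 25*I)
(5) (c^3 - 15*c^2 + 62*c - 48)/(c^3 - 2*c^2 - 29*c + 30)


(1) = (y - 1)/(y - 2)
(2) = (w - 5)/w
(3) = (b^2 - 5*b - 24)/(b^2 + 9*b + 14)
(4) = (d^2 + d*(-5 - 3*I) + 15*I)/(d - 5*I)
(5) = (c - 8)/(c + 5)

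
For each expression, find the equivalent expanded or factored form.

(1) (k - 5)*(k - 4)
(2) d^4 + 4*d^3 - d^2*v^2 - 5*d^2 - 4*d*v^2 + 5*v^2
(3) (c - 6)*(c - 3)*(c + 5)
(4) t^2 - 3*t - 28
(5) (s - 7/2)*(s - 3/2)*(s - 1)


(1) = k^2 - 9*k + 20
(2) = (d - 1)*(d + 5)*(d - v)*(d + v)
(3) = c^3 - 4*c^2 - 27*c + 90
(4) = (t - 7)*(t + 4)
(5) = s^3 - 6*s^2 + 41*s/4 - 21/4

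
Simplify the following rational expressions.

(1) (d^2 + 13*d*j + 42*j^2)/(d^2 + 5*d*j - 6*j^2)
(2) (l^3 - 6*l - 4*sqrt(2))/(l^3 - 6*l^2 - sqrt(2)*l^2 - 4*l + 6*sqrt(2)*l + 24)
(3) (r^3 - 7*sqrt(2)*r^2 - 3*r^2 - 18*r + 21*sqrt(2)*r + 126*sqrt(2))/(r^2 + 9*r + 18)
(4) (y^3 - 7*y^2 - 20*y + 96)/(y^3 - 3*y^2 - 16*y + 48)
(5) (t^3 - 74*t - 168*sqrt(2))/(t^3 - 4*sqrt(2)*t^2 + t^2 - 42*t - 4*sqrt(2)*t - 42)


(1) = (d + 7*j)/(d - j)
(2) = (l + sqrt(2))/(l - 6)
(3) = (r^2 + r*(-7*sqrt(2) - 6) + 42*sqrt(2))/(r + 6)
(4) = (y - 8)/(y - 4)
(5) = (t + 4*sqrt(2))/(t + 1)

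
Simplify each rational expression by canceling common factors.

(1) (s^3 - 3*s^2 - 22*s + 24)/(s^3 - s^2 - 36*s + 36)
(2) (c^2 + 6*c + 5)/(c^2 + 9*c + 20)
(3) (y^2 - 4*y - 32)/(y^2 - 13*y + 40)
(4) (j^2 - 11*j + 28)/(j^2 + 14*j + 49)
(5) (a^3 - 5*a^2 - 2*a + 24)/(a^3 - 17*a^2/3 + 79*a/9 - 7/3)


(1) = (s + 4)/(s + 6)
(2) = (c + 1)/(c + 4)
(3) = (y + 4)/(y - 5)
(4) = (j^2 - 11*j + 28)/(j^2 + 14*j + 49)
(5) = (9*a^2 - 18*a - 72)/(9*a^2 - 24*a + 7)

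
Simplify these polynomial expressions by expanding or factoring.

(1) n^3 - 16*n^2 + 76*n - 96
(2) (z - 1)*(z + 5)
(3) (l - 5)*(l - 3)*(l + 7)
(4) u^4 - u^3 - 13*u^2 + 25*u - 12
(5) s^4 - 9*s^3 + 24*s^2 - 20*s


(1) = (n - 8)*(n - 6)*(n - 2)
(2) = z^2 + 4*z - 5
(3) = l^3 - l^2 - 41*l + 105
(4) = (u - 3)*(u - 1)^2*(u + 4)
(5) = s*(s - 5)*(s - 2)^2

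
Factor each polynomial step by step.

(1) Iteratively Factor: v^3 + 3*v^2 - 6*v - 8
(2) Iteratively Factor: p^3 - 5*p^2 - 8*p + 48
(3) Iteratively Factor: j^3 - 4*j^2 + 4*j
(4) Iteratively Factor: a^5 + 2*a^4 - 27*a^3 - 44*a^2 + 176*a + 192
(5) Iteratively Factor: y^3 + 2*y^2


(1) = (v + 1)*(v^2 + 2*v - 8) = (v - 2)*(v + 1)*(v + 4)
(2) = (p - 4)*(p^2 - p - 12) = (p - 4)*(p + 3)*(p - 4)
(3) = (j)*(j^2 - 4*j + 4) = j*(j - 2)*(j - 2)
(4) = (a - 4)*(a^4 + 6*a^3 - 3*a^2 - 56*a - 48) = (a - 4)*(a - 3)*(a^3 + 9*a^2 + 24*a + 16) = (a - 4)*(a - 3)*(a + 4)*(a^2 + 5*a + 4) = (a - 4)*(a - 3)*(a + 4)^2*(a + 1)
(5) = (y)*(y^2 + 2*y) = y^2*(y + 2)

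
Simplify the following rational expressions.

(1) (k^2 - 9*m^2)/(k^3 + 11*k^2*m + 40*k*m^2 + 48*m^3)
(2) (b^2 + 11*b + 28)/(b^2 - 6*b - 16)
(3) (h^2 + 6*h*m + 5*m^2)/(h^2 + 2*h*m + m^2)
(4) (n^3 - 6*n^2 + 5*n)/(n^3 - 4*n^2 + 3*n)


(1) = (k - 3*m)/(k^2 + 8*k*m + 16*m^2)
(2) = (b^2 + 11*b + 28)/(b^2 - 6*b - 16)
(3) = (h + 5*m)/(h + m)
(4) = (n - 5)/(n - 3)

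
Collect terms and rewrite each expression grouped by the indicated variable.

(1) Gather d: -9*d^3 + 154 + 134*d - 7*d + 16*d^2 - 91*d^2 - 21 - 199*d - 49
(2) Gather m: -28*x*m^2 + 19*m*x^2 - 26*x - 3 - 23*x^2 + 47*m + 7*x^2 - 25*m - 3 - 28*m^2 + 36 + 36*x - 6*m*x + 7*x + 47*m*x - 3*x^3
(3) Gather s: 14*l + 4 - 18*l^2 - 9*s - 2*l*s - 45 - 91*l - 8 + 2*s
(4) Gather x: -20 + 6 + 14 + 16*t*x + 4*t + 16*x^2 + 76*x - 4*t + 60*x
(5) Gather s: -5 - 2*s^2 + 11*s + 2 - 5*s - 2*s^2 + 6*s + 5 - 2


(1) = -9*d^3 - 75*d^2 - 72*d + 84
(2) = m^2*(-28*x - 28) + m*(19*x^2 + 41*x + 22) - 3*x^3 - 16*x^2 + 17*x + 30
(3) = -18*l^2 - 77*l + s*(-2*l - 7) - 49
(4) = 16*x^2 + x*(16*t + 136)
(5) = -4*s^2 + 12*s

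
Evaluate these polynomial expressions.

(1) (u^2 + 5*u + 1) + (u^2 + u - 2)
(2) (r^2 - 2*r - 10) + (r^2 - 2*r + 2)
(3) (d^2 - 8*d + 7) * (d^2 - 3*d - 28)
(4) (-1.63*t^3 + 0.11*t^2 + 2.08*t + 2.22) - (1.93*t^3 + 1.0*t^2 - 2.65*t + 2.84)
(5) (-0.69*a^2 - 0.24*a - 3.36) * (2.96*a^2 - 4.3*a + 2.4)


(1) = 2*u^2 + 6*u - 1
(2) = 2*r^2 - 4*r - 8
(3) = d^4 - 11*d^3 + 3*d^2 + 203*d - 196
(4) = -3.56*t^3 - 0.89*t^2 + 4.73*t - 0.62
(5) = -2.0424*a^4 + 2.2566*a^3 - 10.5696*a^2 + 13.872*a - 8.064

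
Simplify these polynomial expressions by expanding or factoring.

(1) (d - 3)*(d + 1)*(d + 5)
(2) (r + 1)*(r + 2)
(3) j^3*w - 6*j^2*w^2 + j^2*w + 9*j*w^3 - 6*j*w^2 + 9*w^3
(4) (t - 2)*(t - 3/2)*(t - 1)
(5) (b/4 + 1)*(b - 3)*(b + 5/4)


(1) = d^3 + 3*d^2 - 13*d - 15
(2) = r^2 + 3*r + 2
(3) = (j - 3*w)^2*(j*w + w)
(4) = t^3 - 9*t^2/2 + 13*t/2 - 3
(5) = b^3/4 + 9*b^2/16 - 43*b/16 - 15/4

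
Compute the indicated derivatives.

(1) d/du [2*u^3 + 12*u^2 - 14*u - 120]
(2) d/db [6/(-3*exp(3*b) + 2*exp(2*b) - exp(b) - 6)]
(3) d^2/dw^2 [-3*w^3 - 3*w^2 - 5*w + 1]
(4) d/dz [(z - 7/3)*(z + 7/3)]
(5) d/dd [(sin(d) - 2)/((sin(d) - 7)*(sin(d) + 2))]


(1) = 6*u^2 + 24*u - 14
(2) = (54*exp(2*b) - 24*exp(b) + 6)*exp(b)/(3*exp(3*b) - 2*exp(2*b) + exp(b) + 6)^2
(3) = -18*w - 6
(4) = 2*z
(5) = (4*sin(d) + cos(d)^2 - 25)*cos(d)/((sin(d) - 7)^2*(sin(d) + 2)^2)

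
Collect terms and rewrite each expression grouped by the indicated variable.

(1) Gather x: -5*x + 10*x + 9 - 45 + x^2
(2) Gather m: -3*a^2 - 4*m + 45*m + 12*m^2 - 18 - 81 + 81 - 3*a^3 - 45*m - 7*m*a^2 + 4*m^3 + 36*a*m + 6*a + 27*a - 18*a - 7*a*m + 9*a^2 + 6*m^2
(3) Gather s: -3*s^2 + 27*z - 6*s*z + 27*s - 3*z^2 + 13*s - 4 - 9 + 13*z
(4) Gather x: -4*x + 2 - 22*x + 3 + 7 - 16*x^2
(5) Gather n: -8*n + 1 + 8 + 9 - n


(1) = x^2 + 5*x - 36
(2) = -3*a^3 + 6*a^2 + 15*a + 4*m^3 + 18*m^2 + m*(-7*a^2 + 29*a - 4) - 18
(3) = -3*s^2 + s*(40 - 6*z) - 3*z^2 + 40*z - 13
(4) = -16*x^2 - 26*x + 12
(5) = 18 - 9*n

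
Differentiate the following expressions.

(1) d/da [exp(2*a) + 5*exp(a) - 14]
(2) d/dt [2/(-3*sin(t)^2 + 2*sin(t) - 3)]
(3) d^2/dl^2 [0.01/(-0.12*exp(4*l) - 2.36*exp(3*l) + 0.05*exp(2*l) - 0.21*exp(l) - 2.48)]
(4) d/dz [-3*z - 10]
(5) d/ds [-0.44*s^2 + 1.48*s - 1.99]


(1) = (2*exp(a) + 5)*exp(a)
(2) = 4*(3*sin(t) - 1)*cos(t)/(3*sin(t)^2 - 2*sin(t) + 3)^2
(3) = ((0.0192*exp(3*l) + 0.2124*exp(2*l) - 0.002*exp(l) + 0.0021)*(0.12*exp(4*l) + 2.36*exp(3*l) - 0.05*exp(2*l) + 0.21*exp(l) + 2.48) - 0.01*(0.48*exp(3*l) + 7.08*exp(2*l) - 0.1*exp(l) + 0.21)*(0.96*exp(3*l) + 14.16*exp(2*l) - 0.2*exp(l) + 0.42)*exp(l))*exp(l)/(0.12*exp(4*l) + 2.36*exp(3*l) - 0.05*exp(2*l) + 0.21*exp(l) + 2.48)^3
(4) = -3
(5) = 1.48 - 0.88*s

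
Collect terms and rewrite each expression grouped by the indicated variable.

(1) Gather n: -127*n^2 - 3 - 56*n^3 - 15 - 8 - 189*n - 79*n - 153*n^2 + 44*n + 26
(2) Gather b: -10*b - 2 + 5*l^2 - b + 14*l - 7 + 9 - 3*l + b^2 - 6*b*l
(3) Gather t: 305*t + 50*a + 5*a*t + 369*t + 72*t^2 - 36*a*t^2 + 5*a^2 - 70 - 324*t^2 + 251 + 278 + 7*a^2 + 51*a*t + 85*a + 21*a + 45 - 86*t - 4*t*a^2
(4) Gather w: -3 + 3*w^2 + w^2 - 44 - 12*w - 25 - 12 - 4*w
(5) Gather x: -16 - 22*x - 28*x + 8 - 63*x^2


(1) = -56*n^3 - 280*n^2 - 224*n
(2) = b^2 + b*(-6*l - 11) + 5*l^2 + 11*l
(3) = 12*a^2 + 156*a + t^2*(-36*a - 252) + t*(-4*a^2 + 56*a + 588) + 504
(4) = 4*w^2 - 16*w - 84
(5) = -63*x^2 - 50*x - 8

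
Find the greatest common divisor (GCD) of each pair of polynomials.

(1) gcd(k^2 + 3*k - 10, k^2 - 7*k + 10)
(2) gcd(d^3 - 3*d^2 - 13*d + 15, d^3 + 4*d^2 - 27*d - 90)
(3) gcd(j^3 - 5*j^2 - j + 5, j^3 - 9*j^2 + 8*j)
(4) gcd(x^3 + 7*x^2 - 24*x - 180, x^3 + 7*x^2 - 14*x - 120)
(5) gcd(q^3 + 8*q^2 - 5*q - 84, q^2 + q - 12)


(1) = k - 2
(2) = d^2 - 2*d - 15
(3) = gcd((j - 5)*(j - 1)*(j + 1), j*(j - 8)*(j - 1)) = j - 1
(4) = x + 6
(5) = q^2 + q - 12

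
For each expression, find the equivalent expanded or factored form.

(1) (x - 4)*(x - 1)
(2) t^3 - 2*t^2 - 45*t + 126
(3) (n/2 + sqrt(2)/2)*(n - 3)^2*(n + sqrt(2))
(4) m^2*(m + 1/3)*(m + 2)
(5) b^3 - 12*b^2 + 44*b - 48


(1) = x^2 - 5*x + 4
(2) = (t - 6)*(t - 3)*(t + 7)
(3) = n^4/2 - 3*n^3 + sqrt(2)*n^3 - 6*sqrt(2)*n^2 + 11*n^2/2 - 6*n + 9*sqrt(2)*n + 9
(4) = m^4 + 7*m^3/3 + 2*m^2/3
(5) = (b - 6)*(b - 4)*(b - 2)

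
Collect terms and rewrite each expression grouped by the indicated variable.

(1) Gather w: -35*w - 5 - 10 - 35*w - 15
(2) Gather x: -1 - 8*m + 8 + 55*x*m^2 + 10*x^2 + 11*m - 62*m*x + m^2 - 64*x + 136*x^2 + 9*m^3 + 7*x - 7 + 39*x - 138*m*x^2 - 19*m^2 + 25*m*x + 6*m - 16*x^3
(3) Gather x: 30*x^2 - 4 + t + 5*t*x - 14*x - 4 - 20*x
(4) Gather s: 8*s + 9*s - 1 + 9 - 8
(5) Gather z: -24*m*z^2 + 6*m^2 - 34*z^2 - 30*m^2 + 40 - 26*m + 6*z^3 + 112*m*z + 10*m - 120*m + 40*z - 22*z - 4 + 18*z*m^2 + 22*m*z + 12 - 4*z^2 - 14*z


(1) = -70*w - 30
(2) = 9*m^3 - 18*m^2 + 9*m - 16*x^3 + x^2*(146 - 138*m) + x*(55*m^2 - 37*m - 18)
(3) = t + 30*x^2 + x*(5*t - 34) - 8
(4) = 17*s
(5) = -24*m^2 - 136*m + 6*z^3 + z^2*(-24*m - 38) + z*(18*m^2 + 134*m + 4) + 48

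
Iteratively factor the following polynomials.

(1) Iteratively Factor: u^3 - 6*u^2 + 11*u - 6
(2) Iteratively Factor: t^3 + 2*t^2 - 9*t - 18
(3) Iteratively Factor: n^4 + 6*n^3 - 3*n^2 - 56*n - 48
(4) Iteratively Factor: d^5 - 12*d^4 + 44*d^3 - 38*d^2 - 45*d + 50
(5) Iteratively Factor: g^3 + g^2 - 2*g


(1) = (u - 2)*(u^2 - 4*u + 3) = (u - 3)*(u - 2)*(u - 1)
(2) = (t + 2)*(t^2 - 9) = (t + 2)*(t + 3)*(t - 3)
(3) = (n + 4)*(n^3 + 2*n^2 - 11*n - 12) = (n + 4)^2*(n^2 - 2*n - 3) = (n + 1)*(n + 4)^2*(n - 3)
(4) = (d - 5)*(d^4 - 7*d^3 + 9*d^2 + 7*d - 10) = (d - 5)*(d + 1)*(d^3 - 8*d^2 + 17*d - 10) = (d - 5)*(d - 1)*(d + 1)*(d^2 - 7*d + 10) = (d - 5)^2*(d - 1)*(d + 1)*(d - 2)
(5) = (g - 1)*(g^2 + 2*g) = (g - 1)*(g + 2)*(g)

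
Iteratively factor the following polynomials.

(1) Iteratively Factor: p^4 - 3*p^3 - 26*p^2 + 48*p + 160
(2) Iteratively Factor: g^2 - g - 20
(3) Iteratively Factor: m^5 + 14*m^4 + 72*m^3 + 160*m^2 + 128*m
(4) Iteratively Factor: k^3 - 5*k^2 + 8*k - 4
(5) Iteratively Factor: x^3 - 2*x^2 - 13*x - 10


(1) = (p + 4)*(p^3 - 7*p^2 + 2*p + 40) = (p - 4)*(p + 4)*(p^2 - 3*p - 10) = (p - 4)*(p + 2)*(p + 4)*(p - 5)
(2) = (g + 4)*(g - 5)
(3) = (m + 4)*(m^4 + 10*m^3 + 32*m^2 + 32*m) = (m + 2)*(m + 4)*(m^3 + 8*m^2 + 16*m) = (m + 2)*(m + 4)^2*(m^2 + 4*m) = m*(m + 2)*(m + 4)^2*(m + 4)
(4) = (k - 2)*(k^2 - 3*k + 2) = (k - 2)*(k - 1)*(k - 2)
(5) = (x - 5)*(x^2 + 3*x + 2) = (x - 5)*(x + 1)*(x + 2)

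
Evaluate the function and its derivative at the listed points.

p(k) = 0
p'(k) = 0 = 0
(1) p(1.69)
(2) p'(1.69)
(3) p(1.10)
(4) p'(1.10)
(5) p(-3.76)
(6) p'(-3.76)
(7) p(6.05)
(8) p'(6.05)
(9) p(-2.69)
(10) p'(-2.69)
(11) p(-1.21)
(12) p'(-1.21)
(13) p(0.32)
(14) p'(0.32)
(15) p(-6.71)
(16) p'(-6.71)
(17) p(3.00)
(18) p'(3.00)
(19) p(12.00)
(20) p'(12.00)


(1) = 0.00
(2) = 0.00
(3) = 0.00
(4) = 0.00
(5) = 0.00
(6) = 0.00
(7) = 0.00
(8) = 0.00
(9) = 0.00
(10) = 0.00
(11) = 0.00
(12) = 0.00
(13) = 0.00
(14) = 0.00
(15) = 0.00
(16) = 0.00
(17) = 0.00
(18) = 0.00
(19) = 0.00
(20) = 0.00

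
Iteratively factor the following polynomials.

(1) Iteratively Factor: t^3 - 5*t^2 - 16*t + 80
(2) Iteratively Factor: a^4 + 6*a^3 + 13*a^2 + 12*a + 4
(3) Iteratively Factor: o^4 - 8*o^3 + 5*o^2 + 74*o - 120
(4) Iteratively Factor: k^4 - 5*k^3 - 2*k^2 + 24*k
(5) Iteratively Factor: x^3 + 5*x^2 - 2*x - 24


(1) = (t - 5)*(t^2 - 16) = (t - 5)*(t + 4)*(t - 4)
(2) = (a + 2)*(a^3 + 4*a^2 + 5*a + 2) = (a + 1)*(a + 2)*(a^2 + 3*a + 2) = (a + 1)^2*(a + 2)*(a + 2)
(3) = (o + 3)*(o^3 - 11*o^2 + 38*o - 40) = (o - 4)*(o + 3)*(o^2 - 7*o + 10) = (o - 5)*(o - 4)*(o + 3)*(o - 2)
(4) = (k - 4)*(k^3 - k^2 - 6*k) = k*(k - 4)*(k^2 - k - 6) = k*(k - 4)*(k - 3)*(k + 2)
(5) = (x + 4)*(x^2 + x - 6) = (x - 2)*(x + 4)*(x + 3)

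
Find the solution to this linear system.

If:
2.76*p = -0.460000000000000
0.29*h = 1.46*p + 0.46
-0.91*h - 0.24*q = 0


Then:
h = 0.75
p = -0.17
q = -2.83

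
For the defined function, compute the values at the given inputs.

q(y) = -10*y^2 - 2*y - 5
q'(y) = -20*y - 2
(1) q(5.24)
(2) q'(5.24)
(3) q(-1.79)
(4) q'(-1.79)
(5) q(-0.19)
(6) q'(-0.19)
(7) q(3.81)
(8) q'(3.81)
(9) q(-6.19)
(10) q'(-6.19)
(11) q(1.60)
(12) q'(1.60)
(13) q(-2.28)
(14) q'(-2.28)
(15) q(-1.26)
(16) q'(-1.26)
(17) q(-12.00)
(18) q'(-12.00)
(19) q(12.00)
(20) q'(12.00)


(1) = -290.06
(2) = -106.80
(3) = -33.46
(4) = 33.80
(5) = -4.98
(6) = 1.80
(7) = -157.78
(8) = -78.20
(9) = -375.78
(10) = 121.80
(11) = -33.80
(12) = -34.00
(13) = -52.42
(14) = 43.60
(15) = -18.36
(16) = 23.20
(17) = -1421.00
(18) = 238.00
(19) = -1469.00
(20) = -242.00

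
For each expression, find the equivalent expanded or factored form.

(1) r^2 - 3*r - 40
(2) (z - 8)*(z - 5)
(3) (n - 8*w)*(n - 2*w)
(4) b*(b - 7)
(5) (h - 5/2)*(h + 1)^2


(1) = (r - 8)*(r + 5)
(2) = z^2 - 13*z + 40
(3) = n^2 - 10*n*w + 16*w^2
(4) = b^2 - 7*b
(5) = h^3 - h^2/2 - 4*h - 5/2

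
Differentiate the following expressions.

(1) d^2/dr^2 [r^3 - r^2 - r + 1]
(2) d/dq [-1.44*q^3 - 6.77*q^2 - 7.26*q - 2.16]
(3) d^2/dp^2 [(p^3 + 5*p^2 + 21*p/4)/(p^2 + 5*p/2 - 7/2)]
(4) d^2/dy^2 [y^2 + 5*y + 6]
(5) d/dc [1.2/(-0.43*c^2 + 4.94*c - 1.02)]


(1) = 6*r - 2
(2) = -4.32*q^2 - 13.54*q - 7.26
(3) = 5/(p^3 - 3*p^2 + 3*p - 1)
(4) = 2
(5) = (1.032*c - 5.928)/(0.43*c^2 - 4.94*c + 1.02)^2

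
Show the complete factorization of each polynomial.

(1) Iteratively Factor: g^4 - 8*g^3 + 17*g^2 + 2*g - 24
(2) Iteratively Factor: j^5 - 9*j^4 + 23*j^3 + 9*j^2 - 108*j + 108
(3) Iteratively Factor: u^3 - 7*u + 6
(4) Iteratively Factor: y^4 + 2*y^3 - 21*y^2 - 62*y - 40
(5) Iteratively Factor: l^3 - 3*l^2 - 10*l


(1) = (g - 4)*(g^3 - 4*g^2 + g + 6) = (g - 4)*(g - 2)*(g^2 - 2*g - 3) = (g - 4)*(g - 2)*(g + 1)*(g - 3)
(2) = (j - 2)*(j^4 - 7*j^3 + 9*j^2 + 27*j - 54) = (j - 3)*(j - 2)*(j^3 - 4*j^2 - 3*j + 18) = (j - 3)^2*(j - 2)*(j^2 - j - 6) = (j - 3)^2*(j - 2)*(j + 2)*(j - 3)
(3) = (u - 1)*(u^2 + u - 6) = (u - 1)*(u + 3)*(u - 2)
(4) = (y - 5)*(y^3 + 7*y^2 + 14*y + 8) = (y - 5)*(y + 4)*(y^2 + 3*y + 2) = (y - 5)*(y + 2)*(y + 4)*(y + 1)
(5) = (l + 2)*(l^2 - 5*l) = (l - 5)*(l + 2)*(l)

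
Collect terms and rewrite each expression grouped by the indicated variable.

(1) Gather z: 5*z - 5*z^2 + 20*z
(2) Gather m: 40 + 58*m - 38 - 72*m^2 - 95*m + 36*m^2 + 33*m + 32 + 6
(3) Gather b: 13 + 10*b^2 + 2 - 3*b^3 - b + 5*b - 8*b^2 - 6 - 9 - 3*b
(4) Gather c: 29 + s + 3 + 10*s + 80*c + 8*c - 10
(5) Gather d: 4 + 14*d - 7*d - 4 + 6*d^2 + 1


(1) = -5*z^2 + 25*z
(2) = -36*m^2 - 4*m + 40
(3) = -3*b^3 + 2*b^2 + b
(4) = 88*c + 11*s + 22
(5) = 6*d^2 + 7*d + 1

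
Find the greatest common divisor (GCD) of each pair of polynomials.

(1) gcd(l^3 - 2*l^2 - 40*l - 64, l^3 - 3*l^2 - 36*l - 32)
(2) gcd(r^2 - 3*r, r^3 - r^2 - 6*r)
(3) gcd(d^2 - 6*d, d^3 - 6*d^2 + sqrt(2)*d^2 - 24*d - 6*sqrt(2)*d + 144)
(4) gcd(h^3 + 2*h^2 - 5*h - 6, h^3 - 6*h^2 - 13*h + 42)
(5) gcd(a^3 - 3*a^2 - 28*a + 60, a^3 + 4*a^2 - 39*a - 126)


(1) = l^2 - 4*l - 32
(2) = r^2 - 3*r
(3) = gcd(d*(d - 6), (d - 6)*(d - 3*sqrt(2))*(d + 4*sqrt(2))) = d - 6
(4) = h^2 + h - 6
(5) = a - 6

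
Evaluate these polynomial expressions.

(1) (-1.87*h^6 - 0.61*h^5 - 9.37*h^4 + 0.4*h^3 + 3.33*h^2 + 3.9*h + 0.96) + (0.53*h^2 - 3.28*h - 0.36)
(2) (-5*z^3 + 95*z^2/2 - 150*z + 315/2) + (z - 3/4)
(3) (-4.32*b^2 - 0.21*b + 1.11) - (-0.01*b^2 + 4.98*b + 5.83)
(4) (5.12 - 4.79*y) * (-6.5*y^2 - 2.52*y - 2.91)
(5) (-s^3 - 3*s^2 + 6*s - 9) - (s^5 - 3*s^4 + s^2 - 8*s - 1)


(1) = -1.87*h^6 - 0.61*h^5 - 9.37*h^4 + 0.4*h^3 + 3.86*h^2 + 0.62*h + 0.6
(2) = -5*z^3 + 95*z^2/2 - 149*z + 627/4
(3) = -4.31*b^2 - 5.19*b - 4.72
(4) = 31.135*y^3 - 21.2092*y^2 + 1.0365*y - 14.8992
(5) = -s^5 + 3*s^4 - s^3 - 4*s^2 + 14*s - 8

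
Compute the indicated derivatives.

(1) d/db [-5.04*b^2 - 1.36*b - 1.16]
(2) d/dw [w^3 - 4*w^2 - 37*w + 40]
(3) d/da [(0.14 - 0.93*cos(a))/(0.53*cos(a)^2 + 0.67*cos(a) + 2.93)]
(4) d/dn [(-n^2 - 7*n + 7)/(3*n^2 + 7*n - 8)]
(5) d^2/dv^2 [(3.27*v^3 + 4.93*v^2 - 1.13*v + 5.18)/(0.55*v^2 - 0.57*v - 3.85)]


(1) = -10.08*b - 1.36
(2) = 3*w^2 - 8*w - 37
(3) = (-0.4929*cos(a)^2 + 0.1484*cos(a) + 2.8187)*sin(a)/(0.2809*cos(a)^4 + 0.7102*cos(a)^3 + 3.5547*cos(a)^2 + 3.9262*cos(a) + 8.5849)
(4) = (14*n^2 - 26*n + 7)/(9*n^4 + 42*n^3 + n^2 - 112*n + 64)
(5) = (18.380756*v^3 + 115.09344*v^2 + 266.71722*v + 176.412684)/(0.166375*v^6 - 0.517275*v^5 - 2.95779*v^4 + 7.056657*v^3 + 20.70453*v^2 - 25.346475*v - 57.066625)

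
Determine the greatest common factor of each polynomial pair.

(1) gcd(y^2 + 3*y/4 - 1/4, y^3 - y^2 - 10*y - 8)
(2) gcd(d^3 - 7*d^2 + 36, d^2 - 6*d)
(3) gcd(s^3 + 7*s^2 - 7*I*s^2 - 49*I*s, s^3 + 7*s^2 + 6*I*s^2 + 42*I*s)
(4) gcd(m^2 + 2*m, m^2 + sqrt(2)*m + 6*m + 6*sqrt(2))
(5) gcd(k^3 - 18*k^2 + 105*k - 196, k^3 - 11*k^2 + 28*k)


(1) = gcd((y - 1/4)*(y + 1), (y - 4)*(y + 1)*(y + 2)) = y + 1
(2) = d - 6
(3) = s^2 + 7*s
(4) = 1
(5) = gcd((k - 7)^2*(k - 4), k*(k - 7)*(k - 4)) = k^2 - 11*k + 28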